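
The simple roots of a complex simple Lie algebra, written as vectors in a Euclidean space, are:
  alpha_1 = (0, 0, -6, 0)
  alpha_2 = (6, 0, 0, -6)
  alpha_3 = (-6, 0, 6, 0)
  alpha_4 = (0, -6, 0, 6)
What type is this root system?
type B_4

Compute the Cartan integers a_ij = 2(alpha_i, alpha_j)/(alpha_j, alpha_j); the resulting 4x4 Cartan matrix is
[[2, 0, -1, 0], [0, 2, -1, -1], [-2, -1, 2, 0], [0, -1, 0, 2]].
The roots have two lengths (squared-length ratio 2:1); the short ones are alpha_{1}. The associated Dynkin diagram is a chain of 4 nodes with a double edge at one end; the terminal node there is the unique short simple root (B_4), so the type is B_4 (the algebra so(9)).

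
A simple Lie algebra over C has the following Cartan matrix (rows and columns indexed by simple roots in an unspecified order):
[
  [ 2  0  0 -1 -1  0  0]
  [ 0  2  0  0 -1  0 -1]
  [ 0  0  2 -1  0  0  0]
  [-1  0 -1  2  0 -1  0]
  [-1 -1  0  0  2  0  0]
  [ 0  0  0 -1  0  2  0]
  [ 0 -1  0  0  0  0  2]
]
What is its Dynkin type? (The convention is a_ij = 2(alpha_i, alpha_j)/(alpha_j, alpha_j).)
type D_7

The matrix has rank 7 with 2's on the diagonal. Reading the off-diagonal entries as Dynkin edges (a single edge where a_ij = a_ji = -1; a double or triple edge where a_ij * a_ji = 2 or 3), the diagram is a chain of 5 nodes with a fork of two nodes at one end (D_7). One simple-root ordering that puts it in standard form is (alpha_7, alpha_2, alpha_5, alpha_1, alpha_4, alpha_6, alpha_3). So the algebra is type D_7, i.e. so(14).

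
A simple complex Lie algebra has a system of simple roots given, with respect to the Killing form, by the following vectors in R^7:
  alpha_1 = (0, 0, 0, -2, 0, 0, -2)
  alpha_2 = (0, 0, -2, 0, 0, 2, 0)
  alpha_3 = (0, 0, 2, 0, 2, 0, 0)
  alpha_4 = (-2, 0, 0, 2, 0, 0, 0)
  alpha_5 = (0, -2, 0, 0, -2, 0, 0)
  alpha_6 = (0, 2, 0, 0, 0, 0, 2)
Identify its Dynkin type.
Compute the Cartan integers a_ij = 2(alpha_i, alpha_j)/(alpha_j, alpha_j); the resulting 6x6 Cartan matrix is
[[2, 0, 0, -1, 0, -1], [0, 2, -1, 0, 0, 0], [0, -1, 2, 0, -1, 0], [-1, 0, 0, 2, 0, 0], [0, 0, -1, 0, 2, -1], [-1, 0, 0, 0, -1, 2]].
All simple roots have the same length, so the diagram is simply laced. The associated Dynkin diagram is a chain of 6 nodes with single edges (A_6), so the type is A_6 (the algebra sl(7)).

A6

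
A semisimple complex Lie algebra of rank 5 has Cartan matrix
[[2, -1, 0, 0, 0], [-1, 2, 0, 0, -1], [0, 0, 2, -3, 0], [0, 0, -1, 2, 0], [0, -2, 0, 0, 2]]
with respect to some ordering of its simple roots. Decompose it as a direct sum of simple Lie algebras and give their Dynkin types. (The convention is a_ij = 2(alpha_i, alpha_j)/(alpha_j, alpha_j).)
C3 + G2

The diagram associated to this matrix has two connected components: the simple roots {alpha_1, alpha_2, alpha_5} form a chain of 3 nodes with a double edge at one end; the terminal node there is the unique long simple root (C_3), and {alpha_3, alpha_4} form two nodes joined by a triple edge (G_2). A semisimple Lie algebra decomposes uniquely as the direct sum of simple ideals, one per connected component of its Dynkin diagram, so g ≅ C_3 ⊕ G_2 (dimension 21 + 14 = 35).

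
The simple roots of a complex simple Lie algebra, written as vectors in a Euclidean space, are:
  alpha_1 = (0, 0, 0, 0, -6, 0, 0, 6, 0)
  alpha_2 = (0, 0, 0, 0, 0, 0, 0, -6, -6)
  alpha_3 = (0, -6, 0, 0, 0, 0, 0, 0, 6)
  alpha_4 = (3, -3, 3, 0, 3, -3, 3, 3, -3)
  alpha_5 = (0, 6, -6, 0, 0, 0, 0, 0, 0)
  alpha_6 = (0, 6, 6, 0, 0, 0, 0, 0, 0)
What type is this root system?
Compute the Cartan integers a_ij = 2(alpha_i, alpha_j)/(alpha_j, alpha_j); the resulting 6x6 Cartan matrix is
[[2, -1, 0, 0, 0, 0], [-1, 2, -1, 0, 0, 0], [0, -1, 2, 0, -1, -1], [0, 0, 0, 2, -1, 0], [0, 0, -1, -1, 2, 0], [0, 0, -1, 0, 0, 2]].
All simple roots have the same length, so the diagram is simply laced. The associated Dynkin diagram is a chain of 5 nodes with one extra node attached to the third node from one end (E_6), so the type is E_6.

type E_6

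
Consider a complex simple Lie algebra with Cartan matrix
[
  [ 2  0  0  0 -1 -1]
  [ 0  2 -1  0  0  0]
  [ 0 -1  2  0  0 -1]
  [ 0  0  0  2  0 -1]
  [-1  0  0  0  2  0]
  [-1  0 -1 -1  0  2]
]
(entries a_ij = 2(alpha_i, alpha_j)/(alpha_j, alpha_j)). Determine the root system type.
The matrix has rank 6 with 2's on the diagonal. Reading the off-diagonal entries as Dynkin edges (a single edge where a_ij = a_ji = -1; a double or triple edge where a_ij * a_ji = 2 or 3), the diagram is a chain of 5 nodes with one extra node attached to the third node from one end (E_6). One simple-root ordering that puts it in standard form is (alpha_5, alpha_4, alpha_1, alpha_6, alpha_3, alpha_2). So the algebra is type E_6.

E_6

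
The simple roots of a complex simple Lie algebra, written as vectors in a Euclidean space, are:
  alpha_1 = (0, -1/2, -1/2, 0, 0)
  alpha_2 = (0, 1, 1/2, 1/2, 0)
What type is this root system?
G_2

Compute the Cartan integers a_ij = 2(alpha_i, alpha_j)/(alpha_j, alpha_j); the resulting 2x2 Cartan matrix is
[[2, -1], [-3, 2]].
The roots have two lengths (squared-length ratio 3:1); the short ones are alpha_{1}. The associated Dynkin diagram is two nodes joined by a triple edge (G_2), so the type is G_2.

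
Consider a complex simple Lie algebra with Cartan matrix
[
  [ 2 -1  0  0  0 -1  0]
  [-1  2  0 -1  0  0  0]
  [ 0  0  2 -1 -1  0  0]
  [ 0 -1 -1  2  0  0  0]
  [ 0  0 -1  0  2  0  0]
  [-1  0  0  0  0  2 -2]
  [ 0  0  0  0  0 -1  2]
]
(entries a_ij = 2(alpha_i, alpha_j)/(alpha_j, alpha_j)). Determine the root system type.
B_7 (so(15))

The matrix has rank 7 with 2's on the diagonal. Reading the off-diagonal entries as Dynkin edges (a single edge where a_ij = a_ji = -1; a double or triple edge where a_ij * a_ji = 2 or 3), the diagram is a chain of 7 nodes with a double edge at one end; the terminal node there is the unique short simple root (B_7). One simple-root ordering that puts it in standard form is (alpha_5, alpha_3, alpha_4, alpha_2, alpha_1, alpha_6, alpha_7). So the algebra is type B_7, i.e. so(15).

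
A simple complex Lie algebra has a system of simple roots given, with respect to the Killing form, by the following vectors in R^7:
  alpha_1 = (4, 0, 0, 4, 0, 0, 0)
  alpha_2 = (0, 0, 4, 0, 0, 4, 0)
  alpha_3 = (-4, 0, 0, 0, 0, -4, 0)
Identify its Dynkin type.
Compute the Cartan integers a_ij = 2(alpha_i, alpha_j)/(alpha_j, alpha_j); the resulting 3x3 Cartan matrix is
[[2, 0, -1], [0, 2, -1], [-1, -1, 2]].
All simple roots have the same length, so the diagram is simply laced. The associated Dynkin diagram is a chain of 3 nodes with single edges (A_3), so the type is A_3 (the algebra sl(4)).

A_3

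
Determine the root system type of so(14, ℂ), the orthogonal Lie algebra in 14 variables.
This is so(14) with 14 even, which has dimension 14(14-1)/2 = 91 and rank 14/2 = 7. In the classification of classical Lie algebras, the orthogonal algebra so(2n) in an even number of variables has type D_n; here n = 7, so the Dynkin diagram is a chain of 5 nodes with a fork of two nodes at one end (D_7). Hence the type is D_7.

D7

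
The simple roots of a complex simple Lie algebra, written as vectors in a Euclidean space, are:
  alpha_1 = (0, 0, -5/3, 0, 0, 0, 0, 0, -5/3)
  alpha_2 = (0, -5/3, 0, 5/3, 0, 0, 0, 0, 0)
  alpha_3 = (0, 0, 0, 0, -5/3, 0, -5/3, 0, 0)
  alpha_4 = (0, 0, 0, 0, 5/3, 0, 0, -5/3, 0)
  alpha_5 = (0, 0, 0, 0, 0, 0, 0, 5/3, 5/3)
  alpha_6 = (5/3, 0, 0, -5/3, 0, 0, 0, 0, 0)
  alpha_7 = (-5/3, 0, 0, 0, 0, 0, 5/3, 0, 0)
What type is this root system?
Compute the Cartan integers a_ij = 2(alpha_i, alpha_j)/(alpha_j, alpha_j); the resulting 7x7 Cartan matrix is
[[2, 0, 0, 0, -1, 0, 0], [0, 2, 0, 0, 0, -1, 0], [0, 0, 2, -1, 0, 0, -1], [0, 0, -1, 2, -1, 0, 0], [-1, 0, 0, -1, 2, 0, 0], [0, -1, 0, 0, 0, 2, -1], [0, 0, -1, 0, 0, -1, 2]].
All simple roots have the same length, so the diagram is simply laced. The associated Dynkin diagram is a chain of 7 nodes with single edges (A_7), so the type is A_7 (the algebra sl(8)).

A7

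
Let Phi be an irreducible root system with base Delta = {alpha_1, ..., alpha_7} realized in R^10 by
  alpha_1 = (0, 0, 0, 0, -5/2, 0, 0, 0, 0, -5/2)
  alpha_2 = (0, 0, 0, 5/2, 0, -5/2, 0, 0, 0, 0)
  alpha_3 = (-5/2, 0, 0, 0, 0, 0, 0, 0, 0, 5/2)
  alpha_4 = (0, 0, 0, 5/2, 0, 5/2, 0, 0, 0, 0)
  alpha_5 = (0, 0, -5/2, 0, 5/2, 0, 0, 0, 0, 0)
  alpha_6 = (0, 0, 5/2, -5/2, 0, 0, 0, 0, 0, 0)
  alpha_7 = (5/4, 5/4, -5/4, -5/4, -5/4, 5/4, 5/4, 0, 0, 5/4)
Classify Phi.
Compute the Cartan integers a_ij = 2(alpha_i, alpha_j)/(alpha_j, alpha_j); the resulting 7x7 Cartan matrix is
[[2, 0, -1, 0, -1, 0, 0], [0, 2, 0, 0, 0, -1, -1], [-1, 0, 2, 0, 0, 0, 0], [0, 0, 0, 2, 0, -1, 0], [-1, 0, 0, 0, 2, -1, 0], [0, -1, 0, -1, -1, 2, 0], [0, -1, 0, 0, 0, 0, 2]].
All simple roots have the same length, so the diagram is simply laced. The associated Dynkin diagram is a chain of 6 nodes with one extra node attached to the third node from one end (E_7), so the type is E_7.

type E_7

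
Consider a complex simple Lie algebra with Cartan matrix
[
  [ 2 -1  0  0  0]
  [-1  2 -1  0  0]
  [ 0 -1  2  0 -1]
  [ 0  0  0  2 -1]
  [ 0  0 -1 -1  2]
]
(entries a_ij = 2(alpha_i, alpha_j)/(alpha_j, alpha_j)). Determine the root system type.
A_5 (sl(6))

The matrix has rank 5 with 2's on the diagonal. Reading the off-diagonal entries as Dynkin edges (a single edge where a_ij = a_ji = -1; a double or triple edge where a_ij * a_ji = 2 or 3), the diagram is a chain of 5 nodes with single edges (A_5). One simple-root ordering that puts it in standard form is (alpha_4, alpha_5, alpha_3, alpha_2, alpha_1). So the algebra is type A_5, i.e. sl(6).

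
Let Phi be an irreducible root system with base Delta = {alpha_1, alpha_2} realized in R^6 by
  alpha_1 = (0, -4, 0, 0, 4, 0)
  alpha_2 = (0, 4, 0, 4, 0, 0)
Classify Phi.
Compute the Cartan integers a_ij = 2(alpha_i, alpha_j)/(alpha_j, alpha_j); the resulting 2x2 Cartan matrix is
[[2, -1], [-1, 2]].
All simple roots have the same length, so the diagram is simply laced. The associated Dynkin diagram is a chain of 2 nodes with single edges (A_2), so the type is A_2 (the algebra sl(3)).

A_2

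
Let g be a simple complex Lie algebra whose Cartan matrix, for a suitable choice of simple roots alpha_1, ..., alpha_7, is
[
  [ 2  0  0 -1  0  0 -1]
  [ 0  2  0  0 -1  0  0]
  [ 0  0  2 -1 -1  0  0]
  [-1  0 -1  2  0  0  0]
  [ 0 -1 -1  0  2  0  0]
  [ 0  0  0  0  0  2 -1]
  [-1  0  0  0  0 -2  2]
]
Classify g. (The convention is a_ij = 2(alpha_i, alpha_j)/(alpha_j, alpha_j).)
B7

The matrix has rank 7 with 2's on the diagonal. Reading the off-diagonal entries as Dynkin edges (a single edge where a_ij = a_ji = -1; a double or triple edge where a_ij * a_ji = 2 or 3), the diagram is a chain of 7 nodes with a double edge at one end; the terminal node there is the unique short simple root (B_7). One simple-root ordering that puts it in standard form is (alpha_2, alpha_5, alpha_3, alpha_4, alpha_1, alpha_7, alpha_6). So the algebra is type B_7, i.e. so(15).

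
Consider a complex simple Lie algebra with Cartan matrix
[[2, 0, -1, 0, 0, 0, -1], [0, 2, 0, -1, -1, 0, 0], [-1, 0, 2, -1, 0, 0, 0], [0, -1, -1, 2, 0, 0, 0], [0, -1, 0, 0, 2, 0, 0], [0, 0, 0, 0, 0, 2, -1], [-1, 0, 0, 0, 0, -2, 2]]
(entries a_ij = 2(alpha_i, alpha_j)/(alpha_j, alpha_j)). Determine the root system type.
B_7 (so(15))

The matrix has rank 7 with 2's on the diagonal. Reading the off-diagonal entries as Dynkin edges (a single edge where a_ij = a_ji = -1; a double or triple edge where a_ij * a_ji = 2 or 3), the diagram is a chain of 7 nodes with a double edge at one end; the terminal node there is the unique short simple root (B_7). One simple-root ordering that puts it in standard form is (alpha_5, alpha_2, alpha_4, alpha_3, alpha_1, alpha_7, alpha_6). So the algebra is type B_7, i.e. so(15).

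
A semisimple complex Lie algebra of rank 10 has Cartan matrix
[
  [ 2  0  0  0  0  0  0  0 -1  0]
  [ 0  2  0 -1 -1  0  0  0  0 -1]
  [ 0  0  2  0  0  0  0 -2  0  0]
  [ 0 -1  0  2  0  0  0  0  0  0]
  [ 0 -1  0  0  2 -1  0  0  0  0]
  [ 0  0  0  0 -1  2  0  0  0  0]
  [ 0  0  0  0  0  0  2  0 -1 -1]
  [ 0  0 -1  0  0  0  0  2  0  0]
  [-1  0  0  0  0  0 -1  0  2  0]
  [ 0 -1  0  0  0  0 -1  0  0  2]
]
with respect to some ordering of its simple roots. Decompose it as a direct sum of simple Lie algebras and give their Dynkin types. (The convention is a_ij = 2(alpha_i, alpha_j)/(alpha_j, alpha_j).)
type B_2 ⊕ type E_8

The diagram associated to this matrix has two connected components: the simple roots {alpha_3, alpha_8} form a chain of 2 nodes with a double edge at one end; the terminal node there is the unique short simple root (B_2), and {alpha_1, alpha_2, alpha_4, alpha_5, alpha_6, alpha_7, alpha_9, alpha_10} form a chain of 7 nodes with one extra node attached to the third node from one end (E_8). A semisimple Lie algebra decomposes uniquely as the direct sum of simple ideals, one per connected component of its Dynkin diagram, so g ≅ B_2 ⊕ E_8 (dimension 10 + 248 = 258).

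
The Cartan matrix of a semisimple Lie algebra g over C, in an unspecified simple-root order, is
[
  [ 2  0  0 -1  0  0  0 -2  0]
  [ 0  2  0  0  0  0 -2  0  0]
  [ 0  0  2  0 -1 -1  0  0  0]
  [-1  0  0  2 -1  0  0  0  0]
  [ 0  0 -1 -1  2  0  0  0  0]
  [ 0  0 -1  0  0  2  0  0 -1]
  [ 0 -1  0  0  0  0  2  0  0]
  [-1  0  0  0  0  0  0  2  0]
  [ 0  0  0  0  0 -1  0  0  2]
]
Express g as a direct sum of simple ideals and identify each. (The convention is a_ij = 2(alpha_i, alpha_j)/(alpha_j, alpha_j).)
The diagram associated to this matrix has two connected components: the simple roots {alpha_2, alpha_7} form a chain of 2 nodes with a double edge at one end; the terminal node there is the unique short simple root (B_2), and {alpha_1, alpha_3, alpha_4, alpha_5, alpha_6, alpha_8, alpha_9} form a chain of 7 nodes with a double edge at one end; the terminal node there is the unique short simple root (B_7). A semisimple Lie algebra decomposes uniquely as the direct sum of simple ideals, one per connected component of its Dynkin diagram, so g ≅ B_2 ⊕ B_7 (dimension 10 + 105 = 115).

B2 ⊕ B7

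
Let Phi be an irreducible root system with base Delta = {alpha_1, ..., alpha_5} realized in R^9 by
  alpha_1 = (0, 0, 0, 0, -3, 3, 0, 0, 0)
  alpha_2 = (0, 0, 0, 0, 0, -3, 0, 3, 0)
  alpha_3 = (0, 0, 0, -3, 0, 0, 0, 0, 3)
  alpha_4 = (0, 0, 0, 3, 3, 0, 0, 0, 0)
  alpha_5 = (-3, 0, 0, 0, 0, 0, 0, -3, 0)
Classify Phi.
A5

Compute the Cartan integers a_ij = 2(alpha_i, alpha_j)/(alpha_j, alpha_j); the resulting 5x5 Cartan matrix is
[[2, -1, 0, -1, 0], [-1, 2, 0, 0, -1], [0, 0, 2, -1, 0], [-1, 0, -1, 2, 0], [0, -1, 0, 0, 2]].
All simple roots have the same length, so the diagram is simply laced. The associated Dynkin diagram is a chain of 5 nodes with single edges (A_5), so the type is A_5 (the algebra sl(6)).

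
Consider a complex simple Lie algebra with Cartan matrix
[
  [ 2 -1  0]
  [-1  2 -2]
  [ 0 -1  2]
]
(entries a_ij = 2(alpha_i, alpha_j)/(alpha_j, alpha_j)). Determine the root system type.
The matrix has rank 3 with 2's on the diagonal. Reading the off-diagonal entries as Dynkin edges (a single edge where a_ij = a_ji = -1; a double or triple edge where a_ij * a_ji = 2 or 3), the diagram is a chain of 3 nodes with a double edge at one end; the terminal node there is the unique short simple root (B_3). One simple-root ordering that puts it in standard form is (alpha_1, alpha_2, alpha_3). So the algebra is type B_3, i.e. so(7).

B3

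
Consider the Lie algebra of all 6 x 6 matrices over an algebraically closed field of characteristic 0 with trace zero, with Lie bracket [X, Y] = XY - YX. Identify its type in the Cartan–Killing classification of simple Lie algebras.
A_5

This is sl(6), which has dimension 6^2 - 1 = 35 and rank 6 - 1 = 5 (a Cartan subalgebra is the diagonal traceless matrices). In the classification of classical Lie algebras, the special linear algebra sl(n+1) has type A_n; here n = 5, so the Dynkin diagram is a chain of 5 nodes with single edges (A_5). Hence the type is A_5.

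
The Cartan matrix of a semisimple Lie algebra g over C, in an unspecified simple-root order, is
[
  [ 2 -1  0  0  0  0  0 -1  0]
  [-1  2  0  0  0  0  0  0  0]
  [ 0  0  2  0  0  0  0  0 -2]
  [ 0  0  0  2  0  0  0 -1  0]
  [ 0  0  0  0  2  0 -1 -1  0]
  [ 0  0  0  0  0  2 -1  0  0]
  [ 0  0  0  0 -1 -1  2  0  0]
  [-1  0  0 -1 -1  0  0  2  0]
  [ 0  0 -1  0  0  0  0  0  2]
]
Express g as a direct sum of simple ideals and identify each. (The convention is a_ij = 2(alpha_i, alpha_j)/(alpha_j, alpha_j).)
The diagram associated to this matrix has two connected components: the simple roots {alpha_3, alpha_9} form a chain of 2 nodes with a double edge at one end; the terminal node there is the unique short simple root (B_2), and {alpha_1, alpha_2, alpha_4, alpha_5, alpha_6, alpha_7, alpha_8} form a chain of 6 nodes with one extra node attached to the third node from one end (E_7). A semisimple Lie algebra decomposes uniquely as the direct sum of simple ideals, one per connected component of its Dynkin diagram, so g ≅ B_2 ⊕ E_7 (dimension 10 + 133 = 143).

B_2 + E_7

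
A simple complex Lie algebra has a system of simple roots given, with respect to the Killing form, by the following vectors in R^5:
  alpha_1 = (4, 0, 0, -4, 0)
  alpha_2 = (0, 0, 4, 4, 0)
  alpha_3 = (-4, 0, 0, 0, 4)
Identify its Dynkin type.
A3

Compute the Cartan integers a_ij = 2(alpha_i, alpha_j)/(alpha_j, alpha_j); the resulting 3x3 Cartan matrix is
[[2, -1, -1], [-1, 2, 0], [-1, 0, 2]].
All simple roots have the same length, so the diagram is simply laced. The associated Dynkin diagram is a chain of 3 nodes with single edges (A_3), so the type is A_3 (the algebra sl(4)).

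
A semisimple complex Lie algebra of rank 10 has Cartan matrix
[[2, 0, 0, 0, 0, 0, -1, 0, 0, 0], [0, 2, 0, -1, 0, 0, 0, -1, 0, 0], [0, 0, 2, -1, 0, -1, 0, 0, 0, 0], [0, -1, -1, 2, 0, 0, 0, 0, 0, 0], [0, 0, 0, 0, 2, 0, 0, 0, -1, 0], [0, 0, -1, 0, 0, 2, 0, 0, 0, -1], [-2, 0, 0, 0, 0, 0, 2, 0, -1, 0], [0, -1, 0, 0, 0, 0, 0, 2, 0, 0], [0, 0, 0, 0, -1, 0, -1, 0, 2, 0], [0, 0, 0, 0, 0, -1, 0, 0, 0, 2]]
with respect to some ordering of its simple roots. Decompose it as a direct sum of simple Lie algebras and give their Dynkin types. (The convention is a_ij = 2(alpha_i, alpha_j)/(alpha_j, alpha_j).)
A6 ⊕ B4

The diagram associated to this matrix has two connected components: the simple roots {alpha_2, alpha_3, alpha_4, alpha_6, alpha_8, alpha_10} form a chain of 6 nodes with single edges (A_6), and {alpha_1, alpha_5, alpha_7, alpha_9} form a chain of 4 nodes with a double edge at one end; the terminal node there is the unique short simple root (B_4). A semisimple Lie algebra decomposes uniquely as the direct sum of simple ideals, one per connected component of its Dynkin diagram, so g ≅ A_6 ⊕ B_4 (dimension 48 + 36 = 84).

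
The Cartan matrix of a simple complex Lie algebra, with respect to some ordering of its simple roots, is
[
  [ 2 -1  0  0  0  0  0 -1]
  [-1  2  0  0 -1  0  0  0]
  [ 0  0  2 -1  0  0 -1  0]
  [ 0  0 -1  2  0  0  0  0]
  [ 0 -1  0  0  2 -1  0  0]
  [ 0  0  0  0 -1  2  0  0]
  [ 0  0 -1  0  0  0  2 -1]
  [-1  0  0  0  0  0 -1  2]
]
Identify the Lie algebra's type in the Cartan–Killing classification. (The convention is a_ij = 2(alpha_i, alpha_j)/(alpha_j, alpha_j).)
A8

The matrix has rank 8 with 2's on the diagonal. Reading the off-diagonal entries as Dynkin edges (a single edge where a_ij = a_ji = -1; a double or triple edge where a_ij * a_ji = 2 or 3), the diagram is a chain of 8 nodes with single edges (A_8). One simple-root ordering that puts it in standard form is (alpha_4, alpha_3, alpha_7, alpha_8, alpha_1, alpha_2, alpha_5, alpha_6). So the algebra is type A_8, i.e. sl(9).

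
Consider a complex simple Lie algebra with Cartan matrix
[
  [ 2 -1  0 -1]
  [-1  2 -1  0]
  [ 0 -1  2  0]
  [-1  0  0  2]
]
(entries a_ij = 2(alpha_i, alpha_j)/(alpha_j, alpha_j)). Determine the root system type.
type A_4

The matrix has rank 4 with 2's on the diagonal. Reading the off-diagonal entries as Dynkin edges (a single edge where a_ij = a_ji = -1; a double or triple edge where a_ij * a_ji = 2 or 3), the diagram is a chain of 4 nodes with single edges (A_4). One simple-root ordering that puts it in standard form is (alpha_4, alpha_1, alpha_2, alpha_3). So the algebra is type A_4, i.e. sl(5).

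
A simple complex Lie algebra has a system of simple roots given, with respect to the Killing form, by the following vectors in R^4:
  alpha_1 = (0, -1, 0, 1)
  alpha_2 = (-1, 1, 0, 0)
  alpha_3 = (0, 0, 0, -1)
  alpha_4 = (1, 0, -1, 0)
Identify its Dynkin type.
B_4

Compute the Cartan integers a_ij = 2(alpha_i, alpha_j)/(alpha_j, alpha_j); the resulting 4x4 Cartan matrix is
[[2, -1, -2, 0], [-1, 2, 0, -1], [-1, 0, 2, 0], [0, -1, 0, 2]].
The roots have two lengths (squared-length ratio 2:1); the short ones are alpha_{3}. The associated Dynkin diagram is a chain of 4 nodes with a double edge at one end; the terminal node there is the unique short simple root (B_4), so the type is B_4 (the algebra so(9)).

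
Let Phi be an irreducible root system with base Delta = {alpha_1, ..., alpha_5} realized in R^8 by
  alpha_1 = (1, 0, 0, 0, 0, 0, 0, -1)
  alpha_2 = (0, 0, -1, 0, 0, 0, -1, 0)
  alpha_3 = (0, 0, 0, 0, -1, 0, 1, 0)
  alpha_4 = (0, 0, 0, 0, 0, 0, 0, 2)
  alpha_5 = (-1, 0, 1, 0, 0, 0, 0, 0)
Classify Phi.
Compute the Cartan integers a_ij = 2(alpha_i, alpha_j)/(alpha_j, alpha_j); the resulting 5x5 Cartan matrix is
[[2, 0, 0, -1, -1], [0, 2, -1, 0, -1], [0, -1, 2, 0, 0], [-2, 0, 0, 2, 0], [-1, -1, 0, 0, 2]].
The roots have two lengths (squared-length ratio 2:1); the short ones are alpha_{1,2,3,5}. The associated Dynkin diagram is a chain of 5 nodes with a double edge at one end; the terminal node there is the unique long simple root (C_5), so the type is C_5 (the algebra sp(10)).

type C_5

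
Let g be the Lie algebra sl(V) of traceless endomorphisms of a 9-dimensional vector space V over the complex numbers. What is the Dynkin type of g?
A_8

This is sl(9), which has dimension 9^2 - 1 = 80 and rank 9 - 1 = 8 (a Cartan subalgebra is the diagonal traceless matrices). In the classification of classical Lie algebras, the special linear algebra sl(n+1) has type A_n; here n = 8, so the Dynkin diagram is a chain of 8 nodes with single edges (A_8). Hence the type is A_8.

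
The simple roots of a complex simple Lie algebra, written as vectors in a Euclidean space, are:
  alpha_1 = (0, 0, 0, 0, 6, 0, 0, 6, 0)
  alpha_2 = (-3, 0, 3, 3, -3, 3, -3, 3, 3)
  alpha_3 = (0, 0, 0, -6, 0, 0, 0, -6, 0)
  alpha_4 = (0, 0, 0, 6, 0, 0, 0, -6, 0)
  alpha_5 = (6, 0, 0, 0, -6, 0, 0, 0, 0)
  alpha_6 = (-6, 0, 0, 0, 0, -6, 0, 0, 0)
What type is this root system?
E6

Compute the Cartan integers a_ij = 2(alpha_i, alpha_j)/(alpha_j, alpha_j); the resulting 6x6 Cartan matrix is
[[2, 0, -1, -1, -1, 0], [0, 2, -1, 0, 0, 0], [-1, -1, 2, 0, 0, 0], [-1, 0, 0, 2, 0, 0], [-1, 0, 0, 0, 2, -1], [0, 0, 0, 0, -1, 2]].
All simple roots have the same length, so the diagram is simply laced. The associated Dynkin diagram is a chain of 5 nodes with one extra node attached to the third node from one end (E_6), so the type is E_6.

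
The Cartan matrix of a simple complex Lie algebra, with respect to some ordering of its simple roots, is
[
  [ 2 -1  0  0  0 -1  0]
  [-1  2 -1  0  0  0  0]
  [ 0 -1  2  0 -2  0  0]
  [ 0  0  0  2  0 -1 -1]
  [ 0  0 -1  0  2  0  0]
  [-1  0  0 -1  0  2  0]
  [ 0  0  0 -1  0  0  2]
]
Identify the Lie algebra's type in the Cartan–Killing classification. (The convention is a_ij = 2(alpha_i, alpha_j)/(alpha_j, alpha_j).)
B_7 (so(15))

The matrix has rank 7 with 2's on the diagonal. Reading the off-diagonal entries as Dynkin edges (a single edge where a_ij = a_ji = -1; a double or triple edge where a_ij * a_ji = 2 or 3), the diagram is a chain of 7 nodes with a double edge at one end; the terminal node there is the unique short simple root (B_7). One simple-root ordering that puts it in standard form is (alpha_7, alpha_4, alpha_6, alpha_1, alpha_2, alpha_3, alpha_5). So the algebra is type B_7, i.e. so(15).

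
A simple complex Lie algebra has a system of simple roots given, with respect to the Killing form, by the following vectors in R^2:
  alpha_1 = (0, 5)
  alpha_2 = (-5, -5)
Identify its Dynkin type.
type B_2

Compute the Cartan integers a_ij = 2(alpha_i, alpha_j)/(alpha_j, alpha_j); the resulting 2x2 Cartan matrix is
[[2, -1], [-2, 2]].
The roots have two lengths (squared-length ratio 2:1); the short ones are alpha_{1}. The associated Dynkin diagram is a chain of 2 nodes with a double edge at one end; the terminal node there is the unique short simple root (B_2), so the type is B_2 (the algebra so(5)).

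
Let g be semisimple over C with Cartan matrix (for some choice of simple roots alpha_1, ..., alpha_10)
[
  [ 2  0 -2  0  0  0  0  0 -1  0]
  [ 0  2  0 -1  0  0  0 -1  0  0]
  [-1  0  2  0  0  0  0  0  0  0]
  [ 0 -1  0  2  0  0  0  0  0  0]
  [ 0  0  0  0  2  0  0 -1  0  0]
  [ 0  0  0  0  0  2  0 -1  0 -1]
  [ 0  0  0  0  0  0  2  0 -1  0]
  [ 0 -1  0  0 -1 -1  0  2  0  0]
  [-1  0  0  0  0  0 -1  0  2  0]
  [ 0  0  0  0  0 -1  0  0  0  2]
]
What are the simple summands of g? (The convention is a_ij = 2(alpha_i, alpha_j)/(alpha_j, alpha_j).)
B4 ⊕ E6

The diagram associated to this matrix has two connected components: the simple roots {alpha_1, alpha_3, alpha_7, alpha_9} form a chain of 4 nodes with a double edge at one end; the terminal node there is the unique short simple root (B_4), and {alpha_2, alpha_4, alpha_5, alpha_6, alpha_8, alpha_10} form a chain of 5 nodes with one extra node attached to the third node from one end (E_6). A semisimple Lie algebra decomposes uniquely as the direct sum of simple ideals, one per connected component of its Dynkin diagram, so g ≅ B_4 ⊕ E_6 (dimension 36 + 78 = 114).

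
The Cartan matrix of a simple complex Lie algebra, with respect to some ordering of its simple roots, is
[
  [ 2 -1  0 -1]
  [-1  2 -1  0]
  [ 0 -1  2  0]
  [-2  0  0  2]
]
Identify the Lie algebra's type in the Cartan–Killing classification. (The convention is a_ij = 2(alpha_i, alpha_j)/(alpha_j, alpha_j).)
The matrix has rank 4 with 2's on the diagonal. Reading the off-diagonal entries as Dynkin edges (a single edge where a_ij = a_ji = -1; a double or triple edge where a_ij * a_ji = 2 or 3), the diagram is a chain of 4 nodes with a double edge at one end; the terminal node there is the unique long simple root (C_4). One simple-root ordering that puts it in standard form is (alpha_3, alpha_2, alpha_1, alpha_4). So the algebra is type C_4, i.e. sp(8).

C4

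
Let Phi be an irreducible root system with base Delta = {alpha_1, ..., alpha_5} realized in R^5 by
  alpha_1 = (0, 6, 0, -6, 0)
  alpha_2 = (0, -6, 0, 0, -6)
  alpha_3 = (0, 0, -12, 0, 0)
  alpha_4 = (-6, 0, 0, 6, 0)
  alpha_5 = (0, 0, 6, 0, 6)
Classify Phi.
Compute the Cartan integers a_ij = 2(alpha_i, alpha_j)/(alpha_j, alpha_j); the resulting 5x5 Cartan matrix is
[[2, -1, 0, -1, 0], [-1, 2, 0, 0, -1], [0, 0, 2, 0, -2], [-1, 0, 0, 2, 0], [0, -1, -1, 0, 2]].
The roots have two lengths (squared-length ratio 2:1); the short ones are alpha_{1,2,4,5}. The associated Dynkin diagram is a chain of 5 nodes with a double edge at one end; the terminal node there is the unique long simple root (C_5), so the type is C_5 (the algebra sp(10)).

C5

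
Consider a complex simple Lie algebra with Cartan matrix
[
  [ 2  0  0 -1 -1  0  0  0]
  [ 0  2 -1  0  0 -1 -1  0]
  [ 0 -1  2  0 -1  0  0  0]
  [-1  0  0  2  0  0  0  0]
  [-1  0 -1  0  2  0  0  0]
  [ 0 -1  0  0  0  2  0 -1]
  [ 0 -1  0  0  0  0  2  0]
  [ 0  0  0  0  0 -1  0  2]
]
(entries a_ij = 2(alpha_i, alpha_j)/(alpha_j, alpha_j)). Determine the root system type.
E_8

The matrix has rank 8 with 2's on the diagonal. Reading the off-diagonal entries as Dynkin edges (a single edge where a_ij = a_ji = -1; a double or triple edge where a_ij * a_ji = 2 or 3), the diagram is a chain of 7 nodes with one extra node attached to the third node from one end (E_8). One simple-root ordering that puts it in standard form is (alpha_8, alpha_7, alpha_6, alpha_2, alpha_3, alpha_5, alpha_1, alpha_4). So the algebra is type E_8.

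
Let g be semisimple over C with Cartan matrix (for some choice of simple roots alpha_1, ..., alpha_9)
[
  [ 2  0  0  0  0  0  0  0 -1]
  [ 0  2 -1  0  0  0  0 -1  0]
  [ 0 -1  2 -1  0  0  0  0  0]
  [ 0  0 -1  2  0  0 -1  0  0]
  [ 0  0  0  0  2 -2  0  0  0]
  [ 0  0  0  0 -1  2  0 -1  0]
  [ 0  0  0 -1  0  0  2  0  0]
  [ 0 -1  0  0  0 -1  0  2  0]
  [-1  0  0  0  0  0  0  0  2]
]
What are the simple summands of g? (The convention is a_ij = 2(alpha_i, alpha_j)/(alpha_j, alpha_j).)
The diagram associated to this matrix has two connected components: the simple roots {alpha_1, alpha_9} form a chain of 2 nodes with single edges (A_2), and {alpha_2, alpha_3, alpha_4, alpha_5, alpha_6, alpha_7, alpha_8} form a chain of 7 nodes with a double edge at one end; the terminal node there is the unique long simple root (C_7). A semisimple Lie algebra decomposes uniquely as the direct sum of simple ideals, one per connected component of its Dynkin diagram, so g ≅ A_2 ⊕ C_7 (dimension 8 + 105 = 113).

A_2 ⊕ C_7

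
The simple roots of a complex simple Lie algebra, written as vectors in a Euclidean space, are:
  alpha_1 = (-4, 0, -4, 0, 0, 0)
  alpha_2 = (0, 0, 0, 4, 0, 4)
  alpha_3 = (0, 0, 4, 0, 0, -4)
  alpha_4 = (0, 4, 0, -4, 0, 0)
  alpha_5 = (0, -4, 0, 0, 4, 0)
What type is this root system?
A_5 (sl(6))

Compute the Cartan integers a_ij = 2(alpha_i, alpha_j)/(alpha_j, alpha_j); the resulting 5x5 Cartan matrix is
[[2, 0, -1, 0, 0], [0, 2, -1, -1, 0], [-1, -1, 2, 0, 0], [0, -1, 0, 2, -1], [0, 0, 0, -1, 2]].
All simple roots have the same length, so the diagram is simply laced. The associated Dynkin diagram is a chain of 5 nodes with single edges (A_5), so the type is A_5 (the algebra sl(6)).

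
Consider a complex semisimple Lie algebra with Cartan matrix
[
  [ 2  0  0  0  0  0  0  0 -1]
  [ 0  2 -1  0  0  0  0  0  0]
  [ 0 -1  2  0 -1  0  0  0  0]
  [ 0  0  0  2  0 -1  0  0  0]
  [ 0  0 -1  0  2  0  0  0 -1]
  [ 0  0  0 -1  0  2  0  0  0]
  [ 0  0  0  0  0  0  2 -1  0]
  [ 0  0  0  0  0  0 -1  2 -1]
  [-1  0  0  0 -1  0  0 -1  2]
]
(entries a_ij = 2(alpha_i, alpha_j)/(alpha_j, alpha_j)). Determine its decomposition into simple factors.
A_2 ⊕ E_7

The diagram associated to this matrix has two connected components: the simple roots {alpha_4, alpha_6} form a chain of 2 nodes with single edges (A_2), and {alpha_1, alpha_2, alpha_3, alpha_5, alpha_7, alpha_8, alpha_9} form a chain of 6 nodes with one extra node attached to the third node from one end (E_7). A semisimple Lie algebra decomposes uniquely as the direct sum of simple ideals, one per connected component of its Dynkin diagram, so g ≅ A_2 ⊕ E_7 (dimension 8 + 133 = 141).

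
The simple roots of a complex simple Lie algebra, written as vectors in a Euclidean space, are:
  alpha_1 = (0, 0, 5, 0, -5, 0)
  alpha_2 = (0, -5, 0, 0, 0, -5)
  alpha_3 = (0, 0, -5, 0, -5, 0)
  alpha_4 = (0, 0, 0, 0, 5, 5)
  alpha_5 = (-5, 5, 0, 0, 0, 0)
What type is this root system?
Compute the Cartan integers a_ij = 2(alpha_i, alpha_j)/(alpha_j, alpha_j); the resulting 5x5 Cartan matrix is
[[2, 0, 0, -1, 0], [0, 2, 0, -1, -1], [0, 0, 2, -1, 0], [-1, -1, -1, 2, 0], [0, -1, 0, 0, 2]].
All simple roots have the same length, so the diagram is simply laced. The associated Dynkin diagram is a chain of 3 nodes with a fork of two nodes at one end (D_5), so the type is D_5 (the algebra so(10)).

D_5 (so(10))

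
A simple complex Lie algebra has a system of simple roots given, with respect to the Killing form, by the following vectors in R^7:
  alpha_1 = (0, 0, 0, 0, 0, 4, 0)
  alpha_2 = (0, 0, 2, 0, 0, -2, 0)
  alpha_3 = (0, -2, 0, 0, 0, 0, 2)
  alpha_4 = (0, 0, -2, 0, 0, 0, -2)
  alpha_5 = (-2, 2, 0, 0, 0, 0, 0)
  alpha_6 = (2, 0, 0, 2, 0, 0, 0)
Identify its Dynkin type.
type C_6

Compute the Cartan integers a_ij = 2(alpha_i, alpha_j)/(alpha_j, alpha_j); the resulting 6x6 Cartan matrix is
[[2, -2, 0, 0, 0, 0], [-1, 2, 0, -1, 0, 0], [0, 0, 2, -1, -1, 0], [0, -1, -1, 2, 0, 0], [0, 0, -1, 0, 2, -1], [0, 0, 0, 0, -1, 2]].
The roots have two lengths (squared-length ratio 2:1); the short ones are alpha_{2,3,4,5,6}. The associated Dynkin diagram is a chain of 6 nodes with a double edge at one end; the terminal node there is the unique long simple root (C_6), so the type is C_6 (the algebra sp(12)).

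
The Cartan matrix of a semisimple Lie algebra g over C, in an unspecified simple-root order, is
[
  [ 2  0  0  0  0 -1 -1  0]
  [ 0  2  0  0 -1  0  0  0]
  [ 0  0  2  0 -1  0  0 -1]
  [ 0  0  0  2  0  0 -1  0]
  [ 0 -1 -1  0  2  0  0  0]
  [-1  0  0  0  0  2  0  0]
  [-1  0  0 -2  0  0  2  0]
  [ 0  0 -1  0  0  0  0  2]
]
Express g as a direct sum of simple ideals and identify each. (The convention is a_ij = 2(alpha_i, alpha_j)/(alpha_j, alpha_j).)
The diagram associated to this matrix has two connected components: the simple roots {alpha_2, alpha_3, alpha_5, alpha_8} form a chain of 4 nodes with single edges (A_4), and {alpha_1, alpha_4, alpha_6, alpha_7} form a chain of 4 nodes with a double edge at one end; the terminal node there is the unique short simple root (B_4). A semisimple Lie algebra decomposes uniquely as the direct sum of simple ideals, one per connected component of its Dynkin diagram, so g ≅ A_4 ⊕ B_4 (dimension 24 + 36 = 60).

A_4 + B_4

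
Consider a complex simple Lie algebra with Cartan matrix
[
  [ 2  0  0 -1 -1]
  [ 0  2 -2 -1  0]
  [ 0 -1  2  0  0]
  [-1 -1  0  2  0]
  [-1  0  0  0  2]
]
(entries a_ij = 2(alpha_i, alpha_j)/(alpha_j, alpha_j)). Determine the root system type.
B_5

The matrix has rank 5 with 2's on the diagonal. Reading the off-diagonal entries as Dynkin edges (a single edge where a_ij = a_ji = -1; a double or triple edge where a_ij * a_ji = 2 or 3), the diagram is a chain of 5 nodes with a double edge at one end; the terminal node there is the unique short simple root (B_5). One simple-root ordering that puts it in standard form is (alpha_5, alpha_1, alpha_4, alpha_2, alpha_3). So the algebra is type B_5, i.e. so(11).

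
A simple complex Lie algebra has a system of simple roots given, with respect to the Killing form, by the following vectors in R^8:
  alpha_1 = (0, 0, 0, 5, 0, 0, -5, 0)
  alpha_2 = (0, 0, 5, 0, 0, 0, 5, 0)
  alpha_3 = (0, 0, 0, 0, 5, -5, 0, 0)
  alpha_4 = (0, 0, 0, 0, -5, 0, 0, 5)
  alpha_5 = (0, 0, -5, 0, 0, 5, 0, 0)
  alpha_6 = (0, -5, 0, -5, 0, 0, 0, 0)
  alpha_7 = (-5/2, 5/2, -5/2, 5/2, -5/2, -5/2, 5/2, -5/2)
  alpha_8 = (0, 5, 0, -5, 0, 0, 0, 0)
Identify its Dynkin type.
Compute the Cartan integers a_ij = 2(alpha_i, alpha_j)/(alpha_j, alpha_j); the resulting 8x8 Cartan matrix is
[[2, -1, 0, 0, 0, -1, 0, -1], [-1, 2, 0, 0, -1, 0, 0, 0], [0, 0, 2, -1, -1, 0, 0, 0], [0, 0, -1, 2, 0, 0, 0, 0], [0, -1, -1, 0, 2, 0, 0, 0], [-1, 0, 0, 0, 0, 2, -1, 0], [0, 0, 0, 0, 0, -1, 2, 0], [-1, 0, 0, 0, 0, 0, 0, 2]].
All simple roots have the same length, so the diagram is simply laced. The associated Dynkin diagram is a chain of 7 nodes with one extra node attached to the third node from one end (E_8), so the type is E_8.

E_8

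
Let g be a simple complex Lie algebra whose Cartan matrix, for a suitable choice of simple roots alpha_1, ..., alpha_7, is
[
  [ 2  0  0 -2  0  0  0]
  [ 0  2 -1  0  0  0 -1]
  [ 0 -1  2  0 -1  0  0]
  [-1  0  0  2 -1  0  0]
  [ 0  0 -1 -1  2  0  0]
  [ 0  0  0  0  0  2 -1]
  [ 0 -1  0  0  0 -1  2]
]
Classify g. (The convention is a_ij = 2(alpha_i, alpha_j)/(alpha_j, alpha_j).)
type C_7

The matrix has rank 7 with 2's on the diagonal. Reading the off-diagonal entries as Dynkin edges (a single edge where a_ij = a_ji = -1; a double or triple edge where a_ij * a_ji = 2 or 3), the diagram is a chain of 7 nodes with a double edge at one end; the terminal node there is the unique long simple root (C_7). One simple-root ordering that puts it in standard form is (alpha_6, alpha_7, alpha_2, alpha_3, alpha_5, alpha_4, alpha_1). So the algebra is type C_7, i.e. sp(14).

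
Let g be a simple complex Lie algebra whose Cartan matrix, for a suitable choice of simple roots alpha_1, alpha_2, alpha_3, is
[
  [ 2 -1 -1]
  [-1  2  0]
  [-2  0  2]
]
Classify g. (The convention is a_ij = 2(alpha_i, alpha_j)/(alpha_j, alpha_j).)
The matrix has rank 3 with 2's on the diagonal. Reading the off-diagonal entries as Dynkin edges (a single edge where a_ij = a_ji = -1; a double or triple edge where a_ij * a_ji = 2 or 3), the diagram is a chain of 3 nodes with a double edge at one end; the terminal node there is the unique long simple root (C_3). One simple-root ordering that puts it in standard form is (alpha_2, alpha_1, alpha_3). So the algebra is type C_3, i.e. sp(6).

C_3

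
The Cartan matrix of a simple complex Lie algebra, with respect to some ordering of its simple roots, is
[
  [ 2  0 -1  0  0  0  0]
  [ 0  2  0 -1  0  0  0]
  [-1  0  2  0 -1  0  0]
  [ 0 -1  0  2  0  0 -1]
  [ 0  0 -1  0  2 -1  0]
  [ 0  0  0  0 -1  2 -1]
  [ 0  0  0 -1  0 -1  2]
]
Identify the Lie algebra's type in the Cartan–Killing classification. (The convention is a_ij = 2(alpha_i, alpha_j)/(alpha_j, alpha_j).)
The matrix has rank 7 with 2's on the diagonal. Reading the off-diagonal entries as Dynkin edges (a single edge where a_ij = a_ji = -1; a double or triple edge where a_ij * a_ji = 2 or 3), the diagram is a chain of 7 nodes with single edges (A_7). One simple-root ordering that puts it in standard form is (alpha_2, alpha_4, alpha_7, alpha_6, alpha_5, alpha_3, alpha_1). So the algebra is type A_7, i.e. sl(8).

A_7 (sl(8))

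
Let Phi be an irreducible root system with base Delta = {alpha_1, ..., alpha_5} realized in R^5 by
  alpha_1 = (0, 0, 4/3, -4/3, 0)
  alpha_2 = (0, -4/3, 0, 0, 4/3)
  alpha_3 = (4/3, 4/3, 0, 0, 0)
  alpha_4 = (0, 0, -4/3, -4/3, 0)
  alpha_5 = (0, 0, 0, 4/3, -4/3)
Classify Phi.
Compute the Cartan integers a_ij = 2(alpha_i, alpha_j)/(alpha_j, alpha_j); the resulting 5x5 Cartan matrix is
[[2, 0, 0, 0, -1], [0, 2, -1, 0, -1], [0, -1, 2, 0, 0], [0, 0, 0, 2, -1], [-1, -1, 0, -1, 2]].
All simple roots have the same length, so the diagram is simply laced. The associated Dynkin diagram is a chain of 3 nodes with a fork of two nodes at one end (D_5), so the type is D_5 (the algebra so(10)).

D_5 (so(10))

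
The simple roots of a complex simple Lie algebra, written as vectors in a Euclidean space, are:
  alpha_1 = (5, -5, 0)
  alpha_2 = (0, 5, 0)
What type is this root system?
B_2

Compute the Cartan integers a_ij = 2(alpha_i, alpha_j)/(alpha_j, alpha_j); the resulting 2x2 Cartan matrix is
[[2, -2], [-1, 2]].
The roots have two lengths (squared-length ratio 2:1); the short ones are alpha_{2}. The associated Dynkin diagram is a chain of 2 nodes with a double edge at one end; the terminal node there is the unique short simple root (B_2), so the type is B_2 (the algebra so(5)).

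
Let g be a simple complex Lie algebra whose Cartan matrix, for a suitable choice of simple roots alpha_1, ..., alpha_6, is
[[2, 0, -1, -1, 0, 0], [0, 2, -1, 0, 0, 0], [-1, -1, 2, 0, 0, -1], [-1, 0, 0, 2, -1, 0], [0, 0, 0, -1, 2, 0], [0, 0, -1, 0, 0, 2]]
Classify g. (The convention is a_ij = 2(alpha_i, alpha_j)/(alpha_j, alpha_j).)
The matrix has rank 6 with 2's on the diagonal. Reading the off-diagonal entries as Dynkin edges (a single edge where a_ij = a_ji = -1; a double or triple edge where a_ij * a_ji = 2 or 3), the diagram is a chain of 4 nodes with a fork of two nodes at one end (D_6). One simple-root ordering that puts it in standard form is (alpha_5, alpha_4, alpha_1, alpha_3, alpha_6, alpha_2). So the algebra is type D_6, i.e. so(12).

D_6 (so(12))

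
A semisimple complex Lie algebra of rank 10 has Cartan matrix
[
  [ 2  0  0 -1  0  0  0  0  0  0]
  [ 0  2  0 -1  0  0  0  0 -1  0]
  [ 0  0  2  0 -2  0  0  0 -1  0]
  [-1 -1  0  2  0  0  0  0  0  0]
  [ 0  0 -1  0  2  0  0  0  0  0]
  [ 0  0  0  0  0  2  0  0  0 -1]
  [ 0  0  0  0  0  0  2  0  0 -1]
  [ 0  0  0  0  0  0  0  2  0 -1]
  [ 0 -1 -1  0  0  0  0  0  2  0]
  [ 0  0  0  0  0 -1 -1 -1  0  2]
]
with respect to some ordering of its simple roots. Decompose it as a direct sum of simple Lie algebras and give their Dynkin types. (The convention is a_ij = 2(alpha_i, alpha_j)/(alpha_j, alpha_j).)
B_6 ⊕ D_4

The diagram associated to this matrix has two connected components: the simple roots {alpha_1, alpha_2, alpha_3, alpha_4, alpha_5, alpha_9} form a chain of 6 nodes with a double edge at one end; the terminal node there is the unique short simple root (B_6), and {alpha_6, alpha_7, alpha_8, alpha_10} form a chain of 2 nodes with a fork of two nodes at one end (D_4). A semisimple Lie algebra decomposes uniquely as the direct sum of simple ideals, one per connected component of its Dynkin diagram, so g ≅ B_6 ⊕ D_4 (dimension 78 + 28 = 106).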